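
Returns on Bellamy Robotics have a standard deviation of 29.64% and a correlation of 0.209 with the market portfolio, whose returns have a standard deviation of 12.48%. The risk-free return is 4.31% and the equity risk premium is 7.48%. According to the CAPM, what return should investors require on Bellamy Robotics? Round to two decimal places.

β = ρ × σ_i / σ_m = 0.209 × 29.64% / 12.48% = 0.4964
E(R) = 4.31% + 0.4964 × 7.48% = 8.02%

8.02%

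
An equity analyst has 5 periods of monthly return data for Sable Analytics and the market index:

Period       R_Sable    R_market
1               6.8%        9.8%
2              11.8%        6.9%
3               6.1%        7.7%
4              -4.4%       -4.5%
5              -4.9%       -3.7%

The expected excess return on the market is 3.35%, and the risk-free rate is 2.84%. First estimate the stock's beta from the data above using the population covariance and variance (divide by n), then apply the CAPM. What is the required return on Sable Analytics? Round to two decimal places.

6.17%

Mean R_i = (6.8 + 11.8 + 6.1 − 4.4 − 4.9) / 5 = 3.0800%
Mean R_m = (9.8 + 6.9 + 7.7 − 4.5 − 3.7) / 5 = 3.2400%
Σ(R_i − R̄_i)(R_m − R̄_m) = 183.0640  ⇒  Cov = 183.0640 / 5 = 36.6128
Σ(R_m − R̄_m)² = 184.3920  ⇒  Var(R_m) = 184.3920 / 5 = 36.8784
β = Cov / Var(R_m) = 36.6128 / 36.8784 = 0.9928
E(R) = R_f + β × MRP = 2.84% + 0.9928 × 3.35% = 6.17%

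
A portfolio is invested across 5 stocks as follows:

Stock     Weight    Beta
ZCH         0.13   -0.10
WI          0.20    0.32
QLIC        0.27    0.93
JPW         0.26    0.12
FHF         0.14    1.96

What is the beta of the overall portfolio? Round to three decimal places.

β_P = Σ w_i β_i = 0.13×-0.10 + 0.20×0.32 + 0.27×0.93 + 0.26×0.12 + 0.14×1.96 = 0.6077

0.608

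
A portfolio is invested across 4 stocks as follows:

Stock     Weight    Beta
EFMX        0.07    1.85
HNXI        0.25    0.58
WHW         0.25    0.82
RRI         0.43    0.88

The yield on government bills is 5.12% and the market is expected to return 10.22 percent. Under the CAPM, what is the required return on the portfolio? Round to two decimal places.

9.50%

β_P = Σ w_i β_i = 0.07×1.85 + 0.25×0.58 + 0.25×0.82 + 0.43×0.88 = 0.8579
MRP = 10.22% − 5.12% = 5.10%
E(R_P) = R_f + β_P × MRP = 5.12% + 0.8579 × 5.10% = 9.50%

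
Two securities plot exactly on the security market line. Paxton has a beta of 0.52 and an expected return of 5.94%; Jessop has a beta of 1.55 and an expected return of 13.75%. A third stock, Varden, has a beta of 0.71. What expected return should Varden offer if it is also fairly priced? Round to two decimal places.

MRP (SML slope) = (13.75% − 5.94%) / (1.55 − 0.52) = 7.81% / 1.03 = 7.5825%
R_f (intercept) = 5.94% − 0.52 × 7.5825% = 1.9971%
E(R_Varden) = R_f + β × MRP = 1.9971% + 0.71 × 7.5825% = 7.38%

7.38%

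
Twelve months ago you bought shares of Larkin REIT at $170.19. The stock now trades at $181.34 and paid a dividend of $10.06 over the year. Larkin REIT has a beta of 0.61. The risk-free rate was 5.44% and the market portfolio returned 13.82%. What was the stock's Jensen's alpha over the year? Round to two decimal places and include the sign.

Realised HPR = (P1 + D1 − P0) / P0 = (181.34 + 10.06 − 170.19) / 170.19 = 21.21 / 170.19 = 12.4625%
MRP = 13.82% − 5.44% = 8.38%
CAPM required = R_f + β·MRP = 5.44% + 0.61 × 8.38% = 10.5518%
α = realised − required = 12.4625% − 10.5518% = +1.91%

+1.91%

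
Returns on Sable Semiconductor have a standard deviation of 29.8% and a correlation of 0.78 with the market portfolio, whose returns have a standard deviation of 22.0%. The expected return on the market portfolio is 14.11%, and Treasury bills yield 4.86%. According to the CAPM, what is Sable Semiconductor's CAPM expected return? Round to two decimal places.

14.63%

β = ρ × σ_i / σ_m = 0.78 × 29.8% / 22.0% = 1.0565
MRP = 14.11% − 4.86% = 9.25%
E(R) = 4.86% + 1.0565 × 9.25% = 14.63%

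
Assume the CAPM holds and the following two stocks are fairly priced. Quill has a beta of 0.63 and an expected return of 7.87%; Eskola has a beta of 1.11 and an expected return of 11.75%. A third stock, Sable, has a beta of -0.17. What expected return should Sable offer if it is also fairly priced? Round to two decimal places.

1.40%

MRP (SML slope) = (11.75% − 7.87%) / (1.11 − 0.63) = 3.88% / 0.48 = 8.0833%
R_f (intercept) = 7.87% − 0.63 × 8.0833% = 2.7775%
E(R_Sable) = R_f + β × MRP = 2.7775% + -0.17 × 8.0833% = 1.40%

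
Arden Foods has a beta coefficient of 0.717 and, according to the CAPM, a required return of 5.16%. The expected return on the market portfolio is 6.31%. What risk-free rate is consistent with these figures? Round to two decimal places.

E(R) = R_f + β(E(R_m) − R_f) = R_f(1 − β) + β·E(R_m)
5.16% = R_f × (1 − 0.717) + 0.717 × 6.31%
5.16% = R_f × 0.283 + 4.52427%
R_f = (5.16% − 4.52427%) / 0.283 = 2.25%

2.25%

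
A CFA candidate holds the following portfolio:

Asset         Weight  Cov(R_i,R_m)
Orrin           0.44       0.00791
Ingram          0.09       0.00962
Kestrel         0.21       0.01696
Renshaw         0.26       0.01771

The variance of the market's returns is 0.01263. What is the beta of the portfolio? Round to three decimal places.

0.991

β_Orrin = 0.00791 / 0.01263 = 0.6263
β_Ingram = 0.00962 / 0.01263 = 0.7617
β_Kestrel = 0.01696 / 0.01263 = 1.3428
β_Renshaw = 0.01771 / 0.01263 = 1.4022
β_P = Σ w_i β_i = 0.44×0.6263 + 0.09×0.7617 + 0.21×1.3428 + 0.26×1.4022 = 0.9907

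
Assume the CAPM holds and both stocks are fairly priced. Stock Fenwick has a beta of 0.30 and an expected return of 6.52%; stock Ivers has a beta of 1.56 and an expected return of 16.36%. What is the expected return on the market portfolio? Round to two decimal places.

Both satisfy E(R) = R_f + β·MRP, so the slope of the SML is
MRP = (16.36% − 6.52%) / (1.56 − 0.30) = 9.84% / 1.26 = 7.8095%
R_f = E(R_Fenwick) − β_Fenwick·MRP = 6.52% − 0.30 × 7.8095% = 4.1772%
E(R_m) = R_f + MRP = 4.1772% + 7.8095% = 11.99%

11.99%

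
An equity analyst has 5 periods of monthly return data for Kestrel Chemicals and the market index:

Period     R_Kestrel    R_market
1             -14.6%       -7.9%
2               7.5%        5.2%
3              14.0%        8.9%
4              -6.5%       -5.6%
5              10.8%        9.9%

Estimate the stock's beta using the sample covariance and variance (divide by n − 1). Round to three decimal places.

1.445

Mean R_i = (-14.6 + 7.5 + 14.0 − 6.5 + 10.8) / 5 = 2.2400%
Mean R_m = (-7.9 + 5.2 + 8.9 − 5.6 + 9.9) / 5 = 2.1000%
Σ(R_i − R̄_i)(R_m − R̄_m) = 398.7400  ⇒  Cov = 398.7400 / 4 = 99.6850
Σ(R_m − R̄_m)² = 275.9800  ⇒  Var(R_m) = 275.9800 / 4 = 68.9950
β = Cov / Var(R_m) = 99.6850 / 68.9950 = 1.4448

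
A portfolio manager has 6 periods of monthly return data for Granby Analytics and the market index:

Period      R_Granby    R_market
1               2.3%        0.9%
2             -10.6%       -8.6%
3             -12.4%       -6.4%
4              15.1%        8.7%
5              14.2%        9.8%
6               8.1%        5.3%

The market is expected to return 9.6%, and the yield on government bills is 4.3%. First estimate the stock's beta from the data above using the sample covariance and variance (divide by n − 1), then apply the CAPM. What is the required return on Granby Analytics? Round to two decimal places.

12.41%

Mean R_i = (2.3 − 10.6 − 12.4 + 15.1 + 14.2 + 8.1) / 6 = 2.7833%
Mean R_m = (0.9 − 8.6 − 6.4 + 8.7 + 9.8 + 5.3) / 6 = 1.6167%
Σ(R_i − R̄_i)(R_m − R̄_m) = 459.0517  ⇒  Cov = 459.0517 / 5 = 91.8103
Σ(R_m − R̄_m)² = 299.8683  ⇒  Var(R_m) = 299.8683 / 5 = 59.9737
β = Cov / Var(R_m) = 91.8103 / 59.9737 = 1.5308
MRP = 9.6% − 4.3% = 5.30%
E(R) = R_f + β × MRP = 4.3% + 1.5308 × 5.3% = 12.41%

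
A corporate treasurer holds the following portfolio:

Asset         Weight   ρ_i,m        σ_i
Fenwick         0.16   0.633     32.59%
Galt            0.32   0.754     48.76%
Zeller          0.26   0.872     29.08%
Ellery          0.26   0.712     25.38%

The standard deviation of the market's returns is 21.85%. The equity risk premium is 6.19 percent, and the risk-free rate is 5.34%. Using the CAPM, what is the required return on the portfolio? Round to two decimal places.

12.81%

β_Fenwick = 0.633 × 32.59% / 21.85% = 0.9441
β_Galt = 0.754 × 48.76% / 21.85% = 1.6826
β_Zeller = 0.872 × 29.08% / 21.85% = 1.1605
β_Ellery = 0.712 × 25.38% / 21.85% = 0.8270
β_P = Σ w_i β_i = 0.16×0.9441 + 0.32×1.6826 + 0.26×1.1605 + 0.26×0.8270 = 1.2062
E(R_P) = R_f + β_P × MRP = 5.34% + 1.2062 × 6.19% = 12.81%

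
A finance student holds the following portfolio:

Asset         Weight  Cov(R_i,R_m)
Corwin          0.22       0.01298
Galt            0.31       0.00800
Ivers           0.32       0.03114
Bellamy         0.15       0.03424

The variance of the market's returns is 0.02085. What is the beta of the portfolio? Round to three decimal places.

β_Corwin = 0.01298 / 0.02085 = 0.6225
β_Galt = 0.00800 / 0.02085 = 0.3837
β_Ivers = 0.03114 / 0.02085 = 1.4935
β_Bellamy = 0.03424 / 0.02085 = 1.6422
β_P = Σ w_i β_i = 0.22×0.6225 + 0.31×0.3837 + 0.32×1.4935 + 0.15×1.6422 = 0.9801

0.980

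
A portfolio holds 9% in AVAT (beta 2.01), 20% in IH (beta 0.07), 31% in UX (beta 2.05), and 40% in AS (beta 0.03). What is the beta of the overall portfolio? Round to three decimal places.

β_P = Σ w_i β_i = 0.09×2.01 + 0.20×0.07 + 0.31×2.05 + 0.40×0.03 = 0.8424

0.842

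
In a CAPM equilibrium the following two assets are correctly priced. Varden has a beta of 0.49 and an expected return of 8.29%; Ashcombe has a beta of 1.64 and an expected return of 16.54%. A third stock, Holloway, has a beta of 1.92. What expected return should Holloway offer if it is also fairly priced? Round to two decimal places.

18.55%

MRP (SML slope) = (16.54% − 8.29%) / (1.64 − 0.49) = 8.25% / 1.15 = 7.1739%
R_f (intercept) = 8.29% − 0.49 × 7.1739% = 4.7748%
E(R_Holloway) = R_f + β × MRP = 4.7748% + 1.92 × 7.1739% = 18.55%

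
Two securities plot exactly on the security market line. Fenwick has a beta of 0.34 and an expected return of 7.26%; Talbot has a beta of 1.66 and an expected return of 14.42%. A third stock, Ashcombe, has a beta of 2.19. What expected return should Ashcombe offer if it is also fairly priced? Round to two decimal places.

17.29%

MRP (SML slope) = (14.42% − 7.26%) / (1.66 − 0.34) = 7.16% / 1.32 = 5.4242%
R_f (intercept) = 7.26% − 0.34 × 5.4242% = 5.4158%
E(R_Ashcombe) = R_f + β × MRP = 5.4158% + 2.19 × 5.4242% = 17.29%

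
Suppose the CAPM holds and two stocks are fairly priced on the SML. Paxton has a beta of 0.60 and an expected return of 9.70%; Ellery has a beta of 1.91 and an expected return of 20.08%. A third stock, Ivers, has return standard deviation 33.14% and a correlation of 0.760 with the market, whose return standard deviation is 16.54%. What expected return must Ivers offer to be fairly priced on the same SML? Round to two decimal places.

17.01%

MRP = (20.08% − 9.70%) / (1.91 − 0.60) = 7.9237%
R_f = 9.70% − 0.60 × 7.9237% = 4.9458%
β_Ivers = ρ·σ_i/σ_m = 0.760 × 33.14 / 16.54 = 1.5228
E(R_Ivers) = R_f + β × MRP = 4.9458% + 1.5228 × 7.9237% = 17.01%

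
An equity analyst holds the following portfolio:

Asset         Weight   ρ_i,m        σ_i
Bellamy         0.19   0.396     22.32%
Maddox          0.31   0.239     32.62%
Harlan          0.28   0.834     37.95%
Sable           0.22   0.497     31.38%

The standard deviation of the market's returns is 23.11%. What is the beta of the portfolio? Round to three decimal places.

0.709

β_Bellamy = 0.396 × 22.32% / 23.11% = 0.3825
β_Maddox = 0.239 × 32.62% / 23.11% = 0.3374
β_Harlan = 0.834 × 37.95% / 23.11% = 1.3695
β_Sable = 0.497 × 31.38% / 23.11% = 0.6749
β_P = Σ w_i β_i = 0.19×0.3825 + 0.31×0.3374 + 0.28×1.3695 + 0.22×0.6749 = 0.7092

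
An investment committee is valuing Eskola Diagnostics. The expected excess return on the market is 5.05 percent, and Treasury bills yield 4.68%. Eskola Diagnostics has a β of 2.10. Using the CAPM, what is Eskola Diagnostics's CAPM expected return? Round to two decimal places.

E(R) = R_f + β × MRP = 4.68% + 2.10 × 5.05% = 15.29%

15.29%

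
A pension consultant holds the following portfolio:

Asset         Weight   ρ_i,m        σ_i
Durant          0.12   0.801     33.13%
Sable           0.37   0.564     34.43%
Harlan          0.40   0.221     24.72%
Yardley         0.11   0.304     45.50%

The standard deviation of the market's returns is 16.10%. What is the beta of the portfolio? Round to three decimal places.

β_Durant = 0.801 × 33.13% / 16.10% = 1.6483
β_Sable = 0.564 × 34.43% / 16.10% = 1.2061
β_Harlan = 0.221 × 24.72% / 16.10% = 0.3393
β_Yardley = 0.304 × 45.50% / 16.10% = 0.8591
β_P = Σ w_i β_i = 0.12×1.6483 + 0.37×1.2061 + 0.40×0.3393 + 0.11×0.8591 = 0.8743

0.874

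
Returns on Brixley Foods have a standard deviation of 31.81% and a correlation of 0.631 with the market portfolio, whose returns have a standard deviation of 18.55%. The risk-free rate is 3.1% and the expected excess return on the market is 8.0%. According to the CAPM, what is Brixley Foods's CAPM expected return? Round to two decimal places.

β = ρ × σ_i / σ_m = 0.631 × 31.81% / 18.55% = 1.0821
E(R) = 3.1% + 1.0821 × 8.0% = 11.76%

11.76%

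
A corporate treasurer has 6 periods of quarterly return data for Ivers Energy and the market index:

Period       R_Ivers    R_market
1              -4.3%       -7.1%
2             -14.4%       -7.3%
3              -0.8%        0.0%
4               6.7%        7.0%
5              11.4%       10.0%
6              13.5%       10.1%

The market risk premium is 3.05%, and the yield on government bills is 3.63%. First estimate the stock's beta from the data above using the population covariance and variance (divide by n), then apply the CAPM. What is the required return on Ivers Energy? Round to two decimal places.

Mean R_i = (-4.3 − 14.4 − 0.8 + 6.7 + 11.4 + 13.5) / 6 = 2.0167%
Mean R_m = (-7.1 − 7.3 + 0.0 + 7.0 + 10.0 + 10.1) / 6 = 2.1167%
Σ(R_i − R̄_i)(R_m − R̄_m) = 407.2883  ⇒  Cov = 407.2883 / 6 = 67.8814
Σ(R_m − R̄_m)² = 327.8283  ⇒  Var(R_m) = 327.8283 / 6 = 54.6381
β = Cov / Var(R_m) = 67.8814 / 54.6381 = 1.2424
E(R) = R_f + β × MRP = 3.63% + 1.2424 × 3.05% = 7.42%

7.42%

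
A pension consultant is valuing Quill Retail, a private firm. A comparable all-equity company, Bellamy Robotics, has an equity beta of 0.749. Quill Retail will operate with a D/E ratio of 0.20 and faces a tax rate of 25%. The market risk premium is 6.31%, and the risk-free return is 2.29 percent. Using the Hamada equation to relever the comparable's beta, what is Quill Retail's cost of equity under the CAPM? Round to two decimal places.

7.73%

β_L = β_U × [1 + (1 − t)(D/E)] = 0.749 × [1 + (1 − 0.25) × 0.20]
    = 0.749 × [1 + 0.75 × 0.20] = 0.749 × 1.1500 = 0.8614
E(R) = R_f + β_L × MRP = 2.29% + 0.8614 × 6.31% = 7.73%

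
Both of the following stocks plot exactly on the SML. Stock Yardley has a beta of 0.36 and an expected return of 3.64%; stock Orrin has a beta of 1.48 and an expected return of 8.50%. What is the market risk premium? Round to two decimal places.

Both satisfy E(R) = R_f + β·MRP, so the slope of the SML is
MRP = (8.50% − 3.64%) / (1.48 − 0.36) = 4.86% / 1.12 = 4.3393%

4.34%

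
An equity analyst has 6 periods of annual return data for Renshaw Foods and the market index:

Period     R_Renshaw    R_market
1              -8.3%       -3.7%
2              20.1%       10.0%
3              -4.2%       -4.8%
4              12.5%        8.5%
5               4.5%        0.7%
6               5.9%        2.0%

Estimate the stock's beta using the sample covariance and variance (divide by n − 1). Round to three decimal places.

1.653

Mean R_i = (-8.3 + 20.1 − 4.2 + 12.5 + 4.5 + 5.9) / 6 = 5.0833%
Mean R_m = (-3.7 + 10.0 − 4.8 + 8.5 + 0.7 + 2.0) / 6 = 2.1167%
Σ(R_i − R̄_i)(R_m − R̄_m) = 308.5117  ⇒  Cov = 308.5117 / 5 = 61.7023
Σ(R_m − R̄_m)² = 186.5883  ⇒  Var(R_m) = 186.5883 / 5 = 37.3177
β = Cov / Var(R_m) = 61.7023 / 37.3177 = 1.6534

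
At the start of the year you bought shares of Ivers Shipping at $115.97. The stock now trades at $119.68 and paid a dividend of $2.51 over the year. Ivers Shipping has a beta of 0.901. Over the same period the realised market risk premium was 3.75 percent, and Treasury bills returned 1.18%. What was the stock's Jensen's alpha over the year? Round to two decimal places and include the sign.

+0.80%

Realised HPR = (P1 + D1 − P0) / P0 = (119.68 + 2.51 − 115.97) / 115.97 = 6.22 / 115.97 = 5.3635%
CAPM required = R_f + β·MRP = 1.18% + 0.901 × 3.75% = 4.55875%
α = realised − required = 5.3635% − 4.55875% = +0.80%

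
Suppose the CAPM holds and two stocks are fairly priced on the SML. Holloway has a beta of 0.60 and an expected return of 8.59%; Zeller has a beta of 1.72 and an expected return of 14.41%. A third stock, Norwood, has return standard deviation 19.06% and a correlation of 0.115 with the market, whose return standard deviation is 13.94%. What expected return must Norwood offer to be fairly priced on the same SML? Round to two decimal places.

MRP = (14.41% − 8.59%) / (1.72 − 0.60) = 5.1964%
R_f = 8.59% − 0.60 × 5.1964% = 5.4722%
β_Norwood = ρ·σ_i/σ_m = 0.115 × 19.06 / 13.94 = 0.1572
E(R_Norwood) = R_f + β × MRP = 5.4722% + 0.1572 × 5.1964% = 6.29%

6.29%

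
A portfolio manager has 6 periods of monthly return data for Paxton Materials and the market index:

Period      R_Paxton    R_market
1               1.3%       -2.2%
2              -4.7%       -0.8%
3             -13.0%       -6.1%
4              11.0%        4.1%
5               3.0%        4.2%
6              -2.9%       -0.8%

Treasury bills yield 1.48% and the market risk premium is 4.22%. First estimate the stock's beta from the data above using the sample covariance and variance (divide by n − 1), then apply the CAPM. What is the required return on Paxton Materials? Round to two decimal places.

Mean R_i = (1.3 − 4.7 − 13.0 + 11.0 + 3.0 − 2.9) / 6 = -0.8833%
Mean R_m = (-2.2 − 0.8 − 6.1 + 4.1 + 4.2 − 0.8) / 6 = -0.2667%
Σ(R_i − R̄_i)(R_m − R̄_m) = 138.8067  ⇒  Cov = 138.8067 / 5 = 27.7613
Σ(R_m − R̄_m)² = 77.3533  ⇒  Var(R_m) = 77.3533 / 5 = 15.4707
β = Cov / Var(R_m) = 27.7613 / 15.4707 = 1.7944
E(R) = R_f + β × MRP = 1.48% + 1.7944 × 4.22% = 9.05%

9.05%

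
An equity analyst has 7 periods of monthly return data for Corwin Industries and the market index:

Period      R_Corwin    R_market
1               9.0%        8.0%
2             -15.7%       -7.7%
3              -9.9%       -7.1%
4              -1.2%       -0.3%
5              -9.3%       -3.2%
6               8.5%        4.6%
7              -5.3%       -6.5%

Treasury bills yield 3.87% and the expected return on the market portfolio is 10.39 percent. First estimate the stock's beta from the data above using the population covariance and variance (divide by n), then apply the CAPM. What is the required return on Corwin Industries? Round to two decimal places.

13.24%

Mean R_i = (9.0 − 15.7 − 9.9 − 1.2 − 9.3 + 8.5 − 5.3) / 7 = -3.4143%
Mean R_m = (8.0 − 7.7 − 7.1 − 0.3 − 3.2 + 4.6 − 6.5) / 7 = -1.7429%
Σ(R_i − R̄_i)(R_m − R̄_m) = 325.1957  ⇒  Cov = 325.1957 / 7 = 46.4565
Σ(R_m − R̄_m)² = 226.1771  ⇒  Var(R_m) = 226.1771 / 7 = 32.3110
β = Cov / Var(R_m) = 46.4565 / 32.3110 = 1.4378
MRP = 10.39% − 3.87% = 6.52%
E(R) = R_f + β × MRP = 3.87% + 1.4378 × 6.52% = 13.24%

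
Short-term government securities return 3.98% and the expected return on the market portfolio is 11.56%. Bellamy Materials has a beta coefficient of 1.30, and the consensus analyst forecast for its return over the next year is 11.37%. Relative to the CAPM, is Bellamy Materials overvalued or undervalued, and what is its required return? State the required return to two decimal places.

MRP = 11.56% − 3.98% = 7.58%
Required return = R_f + β·MRP = 3.98% + 1.30 × 7.58% = 13.83%
Forecast 11.37% < required 13.83% → the stock plots below the SML → overvalued.

Overvalued; required return 13.83%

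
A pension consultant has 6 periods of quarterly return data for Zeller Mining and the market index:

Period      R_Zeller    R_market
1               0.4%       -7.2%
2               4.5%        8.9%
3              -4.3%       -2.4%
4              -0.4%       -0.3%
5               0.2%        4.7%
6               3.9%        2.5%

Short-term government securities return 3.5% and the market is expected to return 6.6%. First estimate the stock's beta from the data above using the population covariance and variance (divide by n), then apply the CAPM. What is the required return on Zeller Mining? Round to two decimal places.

Mean R_i = (0.4 + 4.5 − 4.3 − 0.4 + 0.2 + 3.9) / 6 = 0.7167%
Mean R_m = (-7.2 + 8.9 − 2.4 − 0.3 + 4.7 + 2.5) / 6 = 1.0333%
Σ(R_i − R̄_i)(R_m − R̄_m) = 53.8567  ⇒  Cov = 53.8567 / 6 = 8.9761
Σ(R_m − R̄_m)² = 158.8333  ⇒  Var(R_m) = 158.8333 / 6 = 26.4722
β = Cov / Var(R_m) = 8.9761 / 26.4722 = 0.3391
MRP = 6.6% − 3.5% = 3.10%
E(R) = R_f + β × MRP = 3.5% + 0.3391 × 3.1% = 4.55%

4.55%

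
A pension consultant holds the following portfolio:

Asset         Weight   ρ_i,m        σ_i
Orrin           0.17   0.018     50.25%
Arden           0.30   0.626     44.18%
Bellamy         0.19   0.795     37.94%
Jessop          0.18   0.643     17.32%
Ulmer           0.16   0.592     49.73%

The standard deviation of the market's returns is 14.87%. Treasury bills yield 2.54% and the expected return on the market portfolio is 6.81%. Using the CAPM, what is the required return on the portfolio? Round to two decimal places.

β_Orrin = 0.018 × 50.25% / 14.87% = 0.0608
β_Arden = 0.626 × 44.18% / 14.87% = 1.8599
β_Bellamy = 0.795 × 37.94% / 14.87% = 2.0284
β_Jessop = 0.643 × 17.32% / 14.87% = 0.7489
β_Ulmer = 0.592 × 49.73% / 14.87% = 1.9798
β_P = Σ w_i β_i = 0.17×0.0608 + 0.30×1.8599 + 0.19×2.0284 + 0.18×0.7489 + 0.16×1.9798 = 1.4053
MRP = 6.81% − 2.54% = 4.27%
E(R_P) = R_f + β_P × MRP = 2.54% + 1.4053 × 4.27% = 8.54%

8.54%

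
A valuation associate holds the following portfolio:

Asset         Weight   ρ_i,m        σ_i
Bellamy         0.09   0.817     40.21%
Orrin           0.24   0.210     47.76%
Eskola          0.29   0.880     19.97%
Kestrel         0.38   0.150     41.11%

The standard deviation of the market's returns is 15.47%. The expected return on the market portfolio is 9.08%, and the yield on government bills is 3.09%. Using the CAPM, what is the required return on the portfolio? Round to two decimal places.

β_Bellamy = 0.817 × 40.21% / 15.47% = 2.1236
β_Orrin = 0.210 × 47.76% / 15.47% = 0.6483
β_Eskola = 0.880 × 19.97% / 15.47% = 1.1360
β_Kestrel = 0.150 × 41.11% / 15.47% = 0.3986
β_P = Σ w_i β_i = 0.09×2.1236 + 0.24×0.6483 + 0.29×1.1360 + 0.38×0.3986 = 0.8276
MRP = 9.08% − 3.09% = 5.99%
E(R_P) = R_f + β_P × MRP = 3.09% + 0.8276 × 5.99% = 8.05%

8.05%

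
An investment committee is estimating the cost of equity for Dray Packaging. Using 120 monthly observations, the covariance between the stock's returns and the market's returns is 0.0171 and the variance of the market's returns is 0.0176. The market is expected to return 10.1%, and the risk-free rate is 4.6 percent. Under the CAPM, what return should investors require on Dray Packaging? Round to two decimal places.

β = Cov(R_i, R_m) / Var(R_m) = 0.0171 / 0.0176 = 0.9716
MRP = 10.1% − 4.6% = 5.50%
E(R) = R_f + β × MRP = 4.6% + 0.9716 × 5.5% = 9.94%

9.94%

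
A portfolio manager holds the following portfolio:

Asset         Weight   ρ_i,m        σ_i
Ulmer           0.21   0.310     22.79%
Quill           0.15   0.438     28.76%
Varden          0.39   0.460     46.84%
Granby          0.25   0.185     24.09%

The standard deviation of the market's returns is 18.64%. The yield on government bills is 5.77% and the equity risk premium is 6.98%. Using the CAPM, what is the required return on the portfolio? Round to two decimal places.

β_Ulmer = 0.310 × 22.79% / 18.64% = 0.3790
β_Quill = 0.438 × 28.76% / 18.64% = 0.6758
β_Varden = 0.460 × 46.84% / 18.64% = 1.1559
β_Granby = 0.185 × 24.09% / 18.64% = 0.2391
β_P = Σ w_i β_i = 0.21×0.3790 + 0.15×0.6758 + 0.39×1.1559 + 0.25×0.2391 = 0.6915
E(R_P) = R_f + β_P × MRP = 5.77% + 0.6915 × 6.98% = 10.60%

10.60%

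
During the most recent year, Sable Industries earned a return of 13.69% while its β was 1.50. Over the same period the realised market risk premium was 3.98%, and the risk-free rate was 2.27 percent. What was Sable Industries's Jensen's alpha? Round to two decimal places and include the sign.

+5.45%

CAPM benchmark = R_f + β(R_m − R_f) = 2.27% + 1.50 × 3.98% = 8.2400%
α = actual − benchmark = 13.69% − 8.2400% = +5.45%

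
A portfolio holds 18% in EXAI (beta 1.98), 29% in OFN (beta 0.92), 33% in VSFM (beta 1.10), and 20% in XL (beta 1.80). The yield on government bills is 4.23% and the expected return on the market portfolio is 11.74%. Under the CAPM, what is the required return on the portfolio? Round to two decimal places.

14.34%

β_P = Σ w_i β_i = 0.18×1.98 + 0.29×0.92 + 0.33×1.10 + 0.20×1.80 = 1.3462
MRP = 11.74% − 4.23% = 7.51%
E(R_P) = R_f + β_P × MRP = 4.23% + 1.3462 × 7.51% = 14.34%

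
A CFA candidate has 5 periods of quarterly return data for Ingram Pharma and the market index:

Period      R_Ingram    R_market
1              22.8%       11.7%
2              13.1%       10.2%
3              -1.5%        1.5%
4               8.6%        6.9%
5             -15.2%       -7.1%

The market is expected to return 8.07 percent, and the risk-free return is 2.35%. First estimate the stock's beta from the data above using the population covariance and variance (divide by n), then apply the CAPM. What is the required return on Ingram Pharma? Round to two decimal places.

13.04%

Mean R_i = (22.8 + 13.1 − 1.5 + 8.6 − 15.2) / 5 = 5.5600%
Mean R_m = (11.7 + 10.2 + 1.5 + 6.9 − 7.1) / 5 = 4.6400%
Σ(R_i − R̄_i)(R_m − R̄_m) = 436.3980  ⇒  Cov = 436.3980 / 5 = 87.2796
Σ(R_m − R̄_m)² = 233.5520  ⇒  Var(R_m) = 233.5520 / 5 = 46.7104
β = Cov / Var(R_m) = 87.2796 / 46.7104 = 1.8685
MRP = 8.07% − 2.35% = 5.72%
E(R) = R_f + β × MRP = 2.35% + 1.8685 × 5.72% = 13.04%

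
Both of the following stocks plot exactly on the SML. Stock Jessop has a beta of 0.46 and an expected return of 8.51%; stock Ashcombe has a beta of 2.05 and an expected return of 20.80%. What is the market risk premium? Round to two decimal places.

Both satisfy E(R) = R_f + β·MRP, so the slope of the SML is
MRP = (20.80% − 8.51%) / (2.05 − 0.46) = 12.29% / 1.59 = 7.7296%

7.73%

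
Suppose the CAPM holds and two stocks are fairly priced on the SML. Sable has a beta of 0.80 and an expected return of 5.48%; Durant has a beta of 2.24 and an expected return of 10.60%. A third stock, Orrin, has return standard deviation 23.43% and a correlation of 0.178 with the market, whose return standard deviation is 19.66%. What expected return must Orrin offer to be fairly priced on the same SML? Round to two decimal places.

MRP = (10.60% − 5.48%) / (2.24 − 0.80) = 3.5556%
R_f = 5.48% − 0.80 × 3.5556% = 2.6355%
β_Orrin = ρ·σ_i/σ_m = 0.178 × 23.43 / 19.66 = 0.2121
E(R_Orrin) = R_f + β × MRP = 2.6355% + 0.2121 × 3.5556% = 3.39%

3.39%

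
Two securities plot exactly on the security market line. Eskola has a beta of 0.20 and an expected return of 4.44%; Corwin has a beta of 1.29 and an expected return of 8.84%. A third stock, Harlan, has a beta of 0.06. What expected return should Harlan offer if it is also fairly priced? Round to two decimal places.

3.87%

MRP (SML slope) = (8.84% − 4.44%) / (1.29 − 0.20) = 4.40% / 1.09 = 4.0367%
R_f (intercept) = 4.44% − 0.20 × 4.0367% = 3.6327%
E(R_Harlan) = R_f + β × MRP = 3.6327% + 0.06 × 4.0367% = 3.87%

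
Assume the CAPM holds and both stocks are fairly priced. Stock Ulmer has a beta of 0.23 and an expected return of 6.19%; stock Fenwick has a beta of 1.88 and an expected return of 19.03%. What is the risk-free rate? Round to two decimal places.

4.40%

Both satisfy E(R) = R_f + β·MRP, so the slope of the SML is
MRP = (19.03% − 6.19%) / (1.88 − 0.23) = 12.84% / 1.65 = 7.7818%
R_f = E(R_Ulmer) − β_Ulmer·MRP = 6.19% − 0.23 × 7.7818% = 4.4002%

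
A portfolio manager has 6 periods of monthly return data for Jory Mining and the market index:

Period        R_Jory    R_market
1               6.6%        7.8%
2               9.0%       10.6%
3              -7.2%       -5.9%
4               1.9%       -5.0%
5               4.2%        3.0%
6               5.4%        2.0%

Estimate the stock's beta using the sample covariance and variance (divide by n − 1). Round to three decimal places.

0.736

Mean R_i = (6.6 + 9.0 − 7.2 + 1.9 + 4.2 + 5.4) / 6 = 3.3167%
Mean R_m = (7.8 + 10.6 − 5.9 − 5.0 + 3.0 + 2.0) / 6 = 2.0833%
Σ(R_i − R̄_i)(R_m − R̄_m) = 161.8017  ⇒  Cov = 161.8017 / 5 = 32.3603
Σ(R_m − R̄_m)² = 219.9683  ⇒  Var(R_m) = 219.9683 / 5 = 43.9937
β = Cov / Var(R_m) = 32.3603 / 43.9937 = 0.7356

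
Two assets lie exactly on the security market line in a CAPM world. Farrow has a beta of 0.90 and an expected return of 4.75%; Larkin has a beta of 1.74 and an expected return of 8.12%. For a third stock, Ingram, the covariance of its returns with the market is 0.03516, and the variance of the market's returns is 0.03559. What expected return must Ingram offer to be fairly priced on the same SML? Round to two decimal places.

MRP = (8.12% − 4.75%) / (1.74 − 0.90) = 4.0119%
R_f = 4.75% − 0.90 × 4.0119% = 1.1393%
β_Ingram = Cov / Var(R_m) = 0.03516 / 0.03559 = 0.9879
E(R_Ingram) = R_f + β × MRP = 1.1393% + 0.9879 × 4.0119% = 5.10%

5.10%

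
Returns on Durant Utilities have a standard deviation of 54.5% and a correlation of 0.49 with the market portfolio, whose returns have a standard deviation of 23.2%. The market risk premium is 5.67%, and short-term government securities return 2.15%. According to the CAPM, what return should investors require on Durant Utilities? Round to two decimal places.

β = ρ × σ_i / σ_m = 0.49 × 54.5% / 23.2% = 1.1511
E(R) = 2.15% + 1.1511 × 5.67% = 8.68%

8.68%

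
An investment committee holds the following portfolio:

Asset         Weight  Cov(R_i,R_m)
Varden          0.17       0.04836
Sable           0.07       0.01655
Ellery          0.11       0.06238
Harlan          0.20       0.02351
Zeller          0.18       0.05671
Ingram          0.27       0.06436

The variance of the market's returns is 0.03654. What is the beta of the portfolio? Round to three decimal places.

β_Varden = 0.04836 / 0.03654 = 1.3235
β_Sable = 0.01655 / 0.03654 = 0.4529
β_Ellery = 0.06238 / 0.03654 = 1.7072
β_Harlan = 0.02351 / 0.03654 = 0.6434
β_Zeller = 0.05671 / 0.03654 = 1.5520
β_Ingram = 0.06436 / 0.03654 = 1.7614
β_P = Σ w_i β_i = 0.17×1.3235 + 0.07×0.4529 + 0.11×1.7072 + 0.20×0.6434 + 0.18×1.5520 + 0.27×1.7614 = 1.3281

1.328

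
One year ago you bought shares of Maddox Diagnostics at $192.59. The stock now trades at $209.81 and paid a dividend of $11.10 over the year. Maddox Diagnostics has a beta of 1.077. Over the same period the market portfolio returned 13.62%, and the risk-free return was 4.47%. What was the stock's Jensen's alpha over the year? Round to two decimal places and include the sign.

+0.38%

Realised HPR = (P1 + D1 − P0) / P0 = (209.81 + 11.10 − 192.59) / 192.59 = 28.32 / 192.59 = 14.7048%
MRP = 13.62% − 4.47% = 9.15%
CAPM required = R_f + β·MRP = 4.47% + 1.077 × 9.15% = 14.32455%
α = realised − required = 14.7048% − 14.32455% = +0.38%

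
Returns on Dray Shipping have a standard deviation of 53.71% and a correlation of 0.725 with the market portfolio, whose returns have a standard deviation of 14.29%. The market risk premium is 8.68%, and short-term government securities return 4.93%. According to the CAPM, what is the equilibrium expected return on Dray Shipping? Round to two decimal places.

β = ρ × σ_i / σ_m = 0.725 × 53.71% / 14.29% = 2.7250
E(R) = 4.93% + 2.7250 × 8.68% = 28.58%

28.58%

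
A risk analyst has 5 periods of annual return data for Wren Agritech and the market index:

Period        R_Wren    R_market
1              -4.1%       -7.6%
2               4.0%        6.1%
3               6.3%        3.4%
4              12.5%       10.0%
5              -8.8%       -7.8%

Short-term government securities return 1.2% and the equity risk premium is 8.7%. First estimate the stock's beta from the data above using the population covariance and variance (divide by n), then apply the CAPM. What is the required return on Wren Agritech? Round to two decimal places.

9.85%

Mean R_i = (-4.1 + 4.0 + 6.3 + 12.5 − 8.8) / 5 = 1.9800%
Mean R_m = (-7.6 + 6.1 + 3.4 + 10.0 − 7.8) / 5 = 0.8200%
Σ(R_i − R̄_i)(R_m − R̄_m) = 262.5020  ⇒  Cov = 262.5020 / 5 = 52.5004
Σ(R_m − R̄_m)² = 264.0080  ⇒  Var(R_m) = 264.0080 / 5 = 52.8016
β = Cov / Var(R_m) = 52.5004 / 52.8016 = 0.9943
E(R) = R_f + β × MRP = 1.2% + 0.9943 × 8.7% = 9.85%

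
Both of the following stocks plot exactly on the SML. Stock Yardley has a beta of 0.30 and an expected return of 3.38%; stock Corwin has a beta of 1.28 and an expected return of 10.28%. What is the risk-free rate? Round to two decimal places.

1.27%

Both satisfy E(R) = R_f + β·MRP, so the slope of the SML is
MRP = (10.28% − 3.38%) / (1.28 − 0.30) = 6.90% / 0.98 = 7.0408%
R_f = E(R_Yardley) − β_Yardley·MRP = 3.38% − 0.30 × 7.0408% = 1.2678%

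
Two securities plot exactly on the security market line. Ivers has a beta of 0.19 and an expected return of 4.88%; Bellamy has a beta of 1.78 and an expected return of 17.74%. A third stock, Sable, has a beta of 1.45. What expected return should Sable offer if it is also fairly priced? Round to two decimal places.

15.07%

MRP (SML slope) = (17.74% − 4.88%) / (1.78 − 0.19) = 12.86% / 1.59 = 8.0881%
R_f (intercept) = 4.88% − 0.19 × 8.0881% = 3.3433%
E(R_Sable) = R_f + β × MRP = 3.3433% + 1.45 × 8.0881% = 15.07%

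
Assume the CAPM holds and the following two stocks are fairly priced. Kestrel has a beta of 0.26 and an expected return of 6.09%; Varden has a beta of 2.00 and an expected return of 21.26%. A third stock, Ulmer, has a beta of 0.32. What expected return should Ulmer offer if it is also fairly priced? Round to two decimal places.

6.61%

MRP (SML slope) = (21.26% − 6.09%) / (2.00 − 0.26) = 15.17% / 1.74 = 8.7184%
R_f (intercept) = 6.09% − 0.26 × 8.7184% = 3.8232%
E(R_Ulmer) = R_f + β × MRP = 3.8232% + 0.32 × 8.7184% = 6.61%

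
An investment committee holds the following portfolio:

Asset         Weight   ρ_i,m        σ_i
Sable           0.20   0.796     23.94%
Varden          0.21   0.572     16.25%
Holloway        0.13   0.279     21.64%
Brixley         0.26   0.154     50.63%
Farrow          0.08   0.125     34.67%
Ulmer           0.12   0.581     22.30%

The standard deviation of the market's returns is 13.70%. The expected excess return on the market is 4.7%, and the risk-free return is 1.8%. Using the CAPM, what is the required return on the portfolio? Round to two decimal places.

5.39%

β_Sable = 0.796 × 23.94% / 13.70% = 1.3910
β_Varden = 0.572 × 16.25% / 13.70% = 0.6785
β_Holloway = 0.279 × 21.64% / 13.70% = 0.4407
β_Brixley = 0.154 × 50.63% / 13.70% = 0.5691
β_Farrow = 0.125 × 34.67% / 13.70% = 0.3163
β_Ulmer = 0.581 × 22.30% / 13.70% = 0.9457
β_P = Σ w_i β_i = 0.20×1.3910 + 0.21×0.6785 + 0.13×0.4407 + 0.26×0.5691 + 0.08×0.3163 + 0.12×0.9457 = 0.7647
E(R_P) = R_f + β_P × MRP = 1.8% + 0.7647 × 4.7% = 5.39%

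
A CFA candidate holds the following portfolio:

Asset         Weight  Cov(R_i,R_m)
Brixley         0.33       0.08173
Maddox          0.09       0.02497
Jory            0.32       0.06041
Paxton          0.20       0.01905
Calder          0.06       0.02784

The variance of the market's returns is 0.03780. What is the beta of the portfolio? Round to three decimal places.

1.429

β_Brixley = 0.08173 / 0.03780 = 2.1622
β_Maddox = 0.02497 / 0.03780 = 0.6606
β_Jory = 0.06041 / 0.03780 = 1.5981
β_Paxton = 0.01905 / 0.03780 = 0.5040
β_Calder = 0.02784 / 0.03780 = 0.7365
β_P = Σ w_i β_i = 0.33×2.1622 + 0.09×0.6606 + 0.32×1.5981 + 0.20×0.5040 + 0.06×0.7365 = 1.4294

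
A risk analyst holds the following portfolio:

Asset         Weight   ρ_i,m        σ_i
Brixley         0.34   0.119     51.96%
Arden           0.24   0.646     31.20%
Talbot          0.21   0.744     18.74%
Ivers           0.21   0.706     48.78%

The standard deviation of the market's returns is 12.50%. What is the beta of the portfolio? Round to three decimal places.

1.368

β_Brixley = 0.119 × 51.96% / 12.50% = 0.4947
β_Arden = 0.646 × 31.20% / 12.50% = 1.6124
β_Talbot = 0.744 × 18.74% / 12.50% = 1.1154
β_Ivers = 0.706 × 48.78% / 12.50% = 2.7551
β_P = Σ w_i β_i = 0.34×0.4947 + 0.24×1.6124 + 0.21×1.1154 + 0.21×2.7551 = 1.3680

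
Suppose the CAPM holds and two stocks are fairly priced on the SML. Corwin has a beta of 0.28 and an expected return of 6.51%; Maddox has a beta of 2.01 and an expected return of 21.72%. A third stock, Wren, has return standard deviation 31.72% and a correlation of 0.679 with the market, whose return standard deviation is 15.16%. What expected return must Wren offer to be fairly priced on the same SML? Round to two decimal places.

MRP = (21.72% − 6.51%) / (2.01 − 0.28) = 8.7919%
R_f = 6.51% − 0.28 × 8.7919% = 4.0483%
β_Wren = ρ·σ_i/σ_m = 0.679 × 31.72 / 15.16 = 1.4207
E(R_Wren) = R_f + β × MRP = 4.0483% + 1.4207 × 8.7919% = 16.54%

16.54%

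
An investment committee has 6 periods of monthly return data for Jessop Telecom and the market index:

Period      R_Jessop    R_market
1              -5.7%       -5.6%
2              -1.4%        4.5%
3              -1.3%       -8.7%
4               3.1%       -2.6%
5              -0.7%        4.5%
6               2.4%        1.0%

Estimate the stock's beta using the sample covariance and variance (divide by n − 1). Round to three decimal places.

Mean R_i = (-5.7 − 1.4 − 1.3 + 3.1 − 0.7 + 2.4) / 6 = -0.6000%
Mean R_m = (-5.6 + 4.5 − 8.7 − 2.6 + 4.5 + 1.0) / 6 = -1.1500%
Σ(R_i − R̄_i)(R_m − R̄_m) = 23.9800  ⇒  Cov = 23.9800 / 5 = 4.7960
Σ(R_m − R̄_m)² = 147.3750  ⇒  Var(R_m) = 147.3750 / 5 = 29.4750
β = Cov / Var(R_m) = 4.7960 / 29.4750 = 0.1627

0.163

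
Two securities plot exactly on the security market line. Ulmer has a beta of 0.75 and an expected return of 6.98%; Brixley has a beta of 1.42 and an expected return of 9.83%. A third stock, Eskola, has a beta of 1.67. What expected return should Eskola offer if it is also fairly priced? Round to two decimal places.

MRP (SML slope) = (9.83% − 6.98%) / (1.42 − 0.75) = 2.85% / 0.67 = 4.2537%
R_f (intercept) = 6.98% − 0.75 × 4.2537% = 3.7897%
E(R_Eskola) = R_f + β × MRP = 3.7897% + 1.67 × 4.2537% = 10.89%

10.89%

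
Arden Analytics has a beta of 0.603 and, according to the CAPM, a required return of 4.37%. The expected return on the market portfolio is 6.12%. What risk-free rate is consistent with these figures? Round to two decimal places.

E(R) = R_f + β(E(R_m) − R_f) = R_f(1 − β) + β·E(R_m)
4.37% = R_f × (1 − 0.603) + 0.603 × 6.12%
4.37% = R_f × 0.397 + 3.69036%
R_f = (4.37% − 3.69036%) / 0.397 = 1.71%

1.71%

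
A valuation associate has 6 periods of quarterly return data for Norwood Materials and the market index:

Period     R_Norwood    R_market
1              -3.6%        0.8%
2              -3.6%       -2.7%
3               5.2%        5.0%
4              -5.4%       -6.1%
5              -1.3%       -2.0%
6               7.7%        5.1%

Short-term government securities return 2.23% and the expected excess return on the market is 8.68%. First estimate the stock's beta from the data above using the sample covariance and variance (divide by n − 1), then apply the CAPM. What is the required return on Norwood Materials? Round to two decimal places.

Mean R_i = (-3.6 − 3.6 + 5.2 − 5.4 − 1.3 + 7.7) / 6 = -0.1667%
Mean R_m = (0.8 − 2.7 + 5.0 − 6.1 − 2.0 + 5.1) / 6 = 0.0167%
Σ(R_i − R̄_i)(R_m − R̄_m) = 107.6667  ⇒  Cov = 107.6667 / 5 = 21.5333
Σ(R_m − R̄_m)² = 100.1483  ⇒  Var(R_m) = 100.1483 / 5 = 20.0297
β = Cov / Var(R_m) = 21.5333 / 20.0297 = 1.0751
E(R) = R_f + β × MRP = 2.23% + 1.0751 × 8.68% = 11.56%

11.56%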